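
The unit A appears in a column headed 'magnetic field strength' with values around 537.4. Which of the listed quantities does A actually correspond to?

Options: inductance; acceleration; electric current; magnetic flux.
electric current

magnetic field strength should have units dimensionally equivalent to A / m (e.g. A/m).
The given unit 'A' reduces to A. Of the listed options, that is the dimensionality of electric current.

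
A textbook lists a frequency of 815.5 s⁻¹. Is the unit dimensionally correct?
Yes

frequency has SI base units: 1 / s
s⁻¹ reduces to the same SI base units, so it is a valid unit for frequency.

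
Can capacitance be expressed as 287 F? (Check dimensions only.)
Yes

capacitance has SI base units: A^2 * s^4 / (kg * m^2)
F reduces to the same SI base units, so it is a valid unit for capacitance.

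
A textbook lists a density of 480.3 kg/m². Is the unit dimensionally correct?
No

density has SI base units: kg / m^3
kg/m² does NOT reduce to kg / m^3; a valid unit for density would be e.g. kg/m³.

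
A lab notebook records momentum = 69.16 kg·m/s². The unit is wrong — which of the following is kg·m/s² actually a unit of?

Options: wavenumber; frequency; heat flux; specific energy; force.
force

momentum should have units dimensionally equivalent to kg * m / s (e.g. kg·m/s).
The given unit 'kg·m/s²' reduces to kg * m / s^2. Of the listed options, that is the dimensionality of force.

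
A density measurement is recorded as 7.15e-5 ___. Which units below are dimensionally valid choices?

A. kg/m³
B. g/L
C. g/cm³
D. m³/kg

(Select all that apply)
A, B, C

density has SI base units: kg / m^3

Checking each option against kg / m^3:
  A. kg/m³: ✓ matches
  B. g/L: ✓ matches
  C. g/cm³: ✓ matches
  D. m³/kg: ✗ does not match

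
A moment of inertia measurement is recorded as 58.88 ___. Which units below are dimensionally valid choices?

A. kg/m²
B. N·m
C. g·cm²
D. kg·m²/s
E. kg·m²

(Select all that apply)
C, E

moment of inertia has SI base units: kg * m^2

Checking each option against kg * m^2:
  A. kg/m²: ✗ does not match
  B. N·m: ✗ does not match
  C. g·cm²: ✓ matches
  D. kg·m²/s: ✗ does not match
  E. kg·m²: ✓ matches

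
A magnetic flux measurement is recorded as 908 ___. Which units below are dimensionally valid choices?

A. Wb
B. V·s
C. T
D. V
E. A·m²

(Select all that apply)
A, B

magnetic flux has SI base units: kg * m^2 / (A * s^2)

Checking each option against kg * m^2 / (A * s^2):
  A. Wb: ✓ matches
  B. V·s: ✓ matches
  C. T: ✗ does not match
  D. V: ✗ does not match
  E. A·m²: ✗ does not match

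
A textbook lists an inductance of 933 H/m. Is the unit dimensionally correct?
No

inductance has SI base units: kg * m^2 / (A^2 * s^2)
H/m does NOT reduce to kg * m^2 / (A^2 * s^2); a valid unit for inductance would be e.g. H.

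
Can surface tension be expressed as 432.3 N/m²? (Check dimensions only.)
No

surface tension has SI base units: kg / s^2
N/m² does NOT reduce to kg / s^2; a valid unit for surface tension would be e.g. N/m.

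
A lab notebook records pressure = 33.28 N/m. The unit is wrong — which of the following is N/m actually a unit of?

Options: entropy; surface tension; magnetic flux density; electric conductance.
surface tension

pressure should have units dimensionally equivalent to kg / (m * s^2) (e.g. Pa).
The given unit 'N/m' reduces to kg / s^2. Of the listed options, that is the dimensionality of surface tension.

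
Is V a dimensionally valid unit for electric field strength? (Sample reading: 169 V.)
No

electric field strength has SI base units: kg * m / (A * s^3)
V does NOT reduce to kg * m / (A * s^3); a valid unit for electric field strength would be e.g. V/m.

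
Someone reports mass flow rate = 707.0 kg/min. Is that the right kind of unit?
Yes

mass flow rate has SI base units: kg / s
kg/min reduces to the same SI base units, so it is a valid unit for mass flow rate.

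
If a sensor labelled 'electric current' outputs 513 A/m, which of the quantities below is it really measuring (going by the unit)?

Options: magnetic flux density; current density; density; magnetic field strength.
magnetic field strength

electric current should have units dimensionally equivalent to A (e.g. A).
The given unit 'A/m' reduces to A / m. Of the listed options, that is the dimensionality of magnetic field strength.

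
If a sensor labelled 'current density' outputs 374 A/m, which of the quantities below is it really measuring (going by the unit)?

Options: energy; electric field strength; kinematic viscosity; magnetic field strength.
magnetic field strength

current density should have units dimensionally equivalent to A / m^2 (e.g. A/m²).
The given unit 'A/m' reduces to A / m. Of the listed options, that is the dimensionality of magnetic field strength.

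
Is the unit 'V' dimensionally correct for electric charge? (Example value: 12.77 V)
No

electric charge has SI base units: A * s
V does NOT reduce to A * s; a valid unit for electric charge would be e.g. C.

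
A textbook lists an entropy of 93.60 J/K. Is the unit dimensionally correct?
Yes

entropy has SI base units: kg * m^2 / (s^2 * K)
J/K reduces to the same SI base units, so it is a valid unit for entropy.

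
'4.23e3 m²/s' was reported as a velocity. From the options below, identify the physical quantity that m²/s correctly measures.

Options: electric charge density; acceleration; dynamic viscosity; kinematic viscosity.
kinematic viscosity

velocity should have units dimensionally equivalent to m / s (e.g. m/s).
The given unit 'm²/s' reduces to m^2 / s. Of the listed options, that is the dimensionality of kinematic viscosity.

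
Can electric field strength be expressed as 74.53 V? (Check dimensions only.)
No

electric field strength has SI base units: kg * m / (A * s^3)
V does NOT reduce to kg * m / (A * s^3); a valid unit for electric field strength would be e.g. V/m.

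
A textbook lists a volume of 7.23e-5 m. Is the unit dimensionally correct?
No

volume has SI base units: m^3
m does NOT reduce to m^3; a valid unit for volume would be e.g. m³.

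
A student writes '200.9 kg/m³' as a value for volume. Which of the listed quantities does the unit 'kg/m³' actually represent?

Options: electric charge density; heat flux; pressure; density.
density

volume should have units dimensionally equivalent to m^3 (e.g. m³).
The given unit 'kg/m³' reduces to kg / m^3. Of the listed options, that is the dimensionality of density.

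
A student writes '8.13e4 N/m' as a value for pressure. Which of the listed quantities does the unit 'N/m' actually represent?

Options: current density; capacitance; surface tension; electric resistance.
surface tension

pressure should have units dimensionally equivalent to kg / (m * s^2) (e.g. Pa).
The given unit 'N/m' reduces to kg / s^2. Of the listed options, that is the dimensionality of surface tension.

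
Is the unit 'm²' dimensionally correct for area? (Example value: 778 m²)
Yes

area has SI base units: m^2
m² reduces to the same SI base units, so it is a valid unit for area.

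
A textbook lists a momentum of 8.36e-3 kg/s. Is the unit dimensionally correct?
No

momentum has SI base units: kg * m / s
kg/s does NOT reduce to kg * m / s; a valid unit for momentum would be e.g. kg·m/s.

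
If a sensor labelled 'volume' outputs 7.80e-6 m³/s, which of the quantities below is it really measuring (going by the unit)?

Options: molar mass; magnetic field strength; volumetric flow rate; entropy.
volumetric flow rate

volume should have units dimensionally equivalent to m^3 (e.g. m³).
The given unit 'm³/s' reduces to m^3 / s. Of the listed options, that is the dimensionality of volumetric flow rate.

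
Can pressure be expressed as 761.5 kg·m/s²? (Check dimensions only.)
No

pressure has SI base units: kg / (m * s^2)
kg·m/s² does NOT reduce to kg / (m * s^2); a valid unit for pressure would be e.g. Pa.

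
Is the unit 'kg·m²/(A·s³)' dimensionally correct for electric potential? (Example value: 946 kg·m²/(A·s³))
Yes

electric potential has SI base units: kg * m^2 / (A * s^3)
kg·m²/(A·s³) reduces to the same SI base units, so it is a valid unit for electric potential.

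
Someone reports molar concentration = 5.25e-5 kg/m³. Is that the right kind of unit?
No

molar concentration has SI base units: mol / m^3
kg/m³ does NOT reduce to mol / m^3; a valid unit for molar concentration would be e.g. mol/m³.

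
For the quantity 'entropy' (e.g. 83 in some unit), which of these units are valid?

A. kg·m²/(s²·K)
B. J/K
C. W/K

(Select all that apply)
A, B

entropy has SI base units: kg * m^2 / (s^2 * K)

Checking each option against kg * m^2 / (s^2 * K):
  A. kg·m²/(s²·K): ✓ matches
  B. J/K: ✓ matches
  C. W/K: ✗ does not match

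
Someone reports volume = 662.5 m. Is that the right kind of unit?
No

volume has SI base units: m^3
m does NOT reduce to m^3; a valid unit for volume would be e.g. m³.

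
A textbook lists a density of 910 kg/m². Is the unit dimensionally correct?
No

density has SI base units: kg / m^3
kg/m² does NOT reduce to kg / m^3; a valid unit for density would be e.g. kg/m³.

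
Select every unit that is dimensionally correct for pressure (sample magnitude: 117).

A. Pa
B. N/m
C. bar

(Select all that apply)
A, C

pressure has SI base units: kg / (m * s^2)

Checking each option against kg / (m * s^2):
  A. Pa: ✓ matches
  B. N/m: ✗ does not match
  C. bar: ✓ matches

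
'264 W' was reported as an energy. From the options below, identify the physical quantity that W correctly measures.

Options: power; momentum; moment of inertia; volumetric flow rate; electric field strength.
power

energy should have units dimensionally equivalent to kg * m^2 / s^2 (e.g. J).
The given unit 'W' reduces to kg * m^2 / s^3. Of the listed options, that is the dimensionality of power.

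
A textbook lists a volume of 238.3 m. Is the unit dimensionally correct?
No

volume has SI base units: m^3
m does NOT reduce to m^3; a valid unit for volume would be e.g. m³.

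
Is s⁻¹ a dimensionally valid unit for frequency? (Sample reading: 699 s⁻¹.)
Yes

frequency has SI base units: 1 / s
s⁻¹ reduces to the same SI base units, so it is a valid unit for frequency.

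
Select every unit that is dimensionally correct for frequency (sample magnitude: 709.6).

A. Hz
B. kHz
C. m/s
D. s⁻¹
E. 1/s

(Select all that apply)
A, B, D, E

frequency has SI base units: 1 / s

Checking each option against 1 / s:
  A. Hz: ✓ matches
  B. kHz: ✓ matches
  C. m/s: ✗ does not match
  D. s⁻¹: ✓ matches
  E. 1/s: ✓ matches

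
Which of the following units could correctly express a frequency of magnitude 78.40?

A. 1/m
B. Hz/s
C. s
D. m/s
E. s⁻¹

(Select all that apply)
E

frequency has SI base units: 1 / s

Checking each option against 1 / s:
  A. 1/m: ✗ does not match
  B. Hz/s: ✗ does not match
  C. s: ✗ does not match
  D. m/s: ✗ does not match
  E. s⁻¹: ✓ matches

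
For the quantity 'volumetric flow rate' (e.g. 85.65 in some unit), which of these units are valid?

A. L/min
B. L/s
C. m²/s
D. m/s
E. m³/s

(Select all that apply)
A, B, E

volumetric flow rate has SI base units: m^3 / s

Checking each option against m^3 / s:
  A. L/min: ✓ matches
  B. L/s: ✓ matches
  C. m²/s: ✗ does not match
  D. m/s: ✗ does not match
  E. m³/s: ✓ matches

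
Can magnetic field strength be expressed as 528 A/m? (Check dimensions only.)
Yes

magnetic field strength has SI base units: A / m
A/m reduces to the same SI base units, so it is a valid unit for magnetic field strength.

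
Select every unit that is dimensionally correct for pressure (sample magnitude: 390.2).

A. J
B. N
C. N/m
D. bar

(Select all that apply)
D

pressure has SI base units: kg / (m * s^2)

Checking each option against kg / (m * s^2):
  A. J: ✗ does not match
  B. N: ✗ does not match
  C. N/m: ✗ does not match
  D. bar: ✓ matches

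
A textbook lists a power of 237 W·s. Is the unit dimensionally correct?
No

power has SI base units: kg * m^2 / s^3
W·s does NOT reduce to kg * m^2 / s^3; a valid unit for power would be e.g. W.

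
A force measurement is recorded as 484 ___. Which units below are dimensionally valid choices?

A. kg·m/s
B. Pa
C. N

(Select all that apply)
C

force has SI base units: kg * m / s^2

Checking each option against kg * m / s^2:
  A. kg·m/s: ✗ does not match
  B. Pa: ✗ does not match
  C. N: ✓ matches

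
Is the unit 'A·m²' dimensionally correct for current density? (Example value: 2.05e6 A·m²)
No

current density has SI base units: A / m^2
A·m² does NOT reduce to A / m^2; a valid unit for current density would be e.g. A/m².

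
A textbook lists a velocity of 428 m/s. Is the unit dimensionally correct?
Yes

velocity has SI base units: m / s
m/s reduces to the same SI base units, so it is a valid unit for velocity.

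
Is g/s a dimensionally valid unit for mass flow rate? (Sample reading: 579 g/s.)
Yes

mass flow rate has SI base units: kg / s
g/s reduces to the same SI base units, so it is a valid unit for mass flow rate.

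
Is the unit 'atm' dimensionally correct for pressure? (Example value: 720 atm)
Yes

pressure has SI base units: kg / (m * s^2)
atm reduces to the same SI base units, so it is a valid unit for pressure.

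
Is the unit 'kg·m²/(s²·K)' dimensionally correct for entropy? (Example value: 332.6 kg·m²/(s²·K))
Yes

entropy has SI base units: kg * m^2 / (s^2 * K)
kg·m²/(s²·K) reduces to the same SI base units, so it is a valid unit for entropy.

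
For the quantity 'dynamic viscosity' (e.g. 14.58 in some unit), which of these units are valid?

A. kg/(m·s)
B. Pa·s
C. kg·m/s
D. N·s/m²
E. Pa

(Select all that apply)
A, B, D

dynamic viscosity has SI base units: kg / (m * s)

Checking each option against kg / (m * s):
  A. kg/(m·s): ✓ matches
  B. Pa·s: ✓ matches
  C. kg·m/s: ✗ does not match
  D. N·s/m²: ✓ matches
  E. Pa: ✗ does not match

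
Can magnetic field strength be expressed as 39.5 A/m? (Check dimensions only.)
Yes

magnetic field strength has SI base units: A / m
A/m reduces to the same SI base units, so it is a valid unit for magnetic field strength.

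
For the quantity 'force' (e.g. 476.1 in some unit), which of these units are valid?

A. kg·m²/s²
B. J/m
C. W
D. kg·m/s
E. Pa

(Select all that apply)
B

force has SI base units: kg * m / s^2

Checking each option against kg * m / s^2:
  A. kg·m²/s²: ✗ does not match
  B. J/m: ✓ matches
  C. W: ✗ does not match
  D. kg·m/s: ✗ does not match
  E. Pa: ✗ does not match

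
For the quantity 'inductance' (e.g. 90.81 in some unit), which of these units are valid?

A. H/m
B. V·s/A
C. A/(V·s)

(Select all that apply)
B

inductance has SI base units: kg * m^2 / (A^2 * s^2)

Checking each option against kg * m^2 / (A^2 * s^2):
  A. H/m: ✗ does not match
  B. V·s/A: ✓ matches
  C. A/(V·s): ✗ does not match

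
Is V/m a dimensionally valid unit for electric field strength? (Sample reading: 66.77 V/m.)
Yes

electric field strength has SI base units: kg * m / (A * s^3)
V/m reduces to the same SI base units, so it is a valid unit for electric field strength.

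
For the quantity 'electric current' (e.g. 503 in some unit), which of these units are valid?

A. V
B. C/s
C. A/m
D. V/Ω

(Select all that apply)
B, D

electric current has SI base units: A

Checking each option against A:
  A. V: ✗ does not match
  B. C/s: ✓ matches
  C. A/m: ✗ does not match
  D. V/Ω: ✓ matches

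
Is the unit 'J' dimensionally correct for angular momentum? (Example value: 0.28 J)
No

angular momentum has SI base units: kg * m^2 / s
J does NOT reduce to kg * m^2 / s; a valid unit for angular momentum would be e.g. kg·m²/s.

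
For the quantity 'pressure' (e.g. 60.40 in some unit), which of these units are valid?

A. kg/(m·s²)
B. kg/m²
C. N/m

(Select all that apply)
A

pressure has SI base units: kg / (m * s^2)

Checking each option against kg / (m * s^2):
  A. kg/(m·s²): ✓ matches
  B. kg/m²: ✗ does not match
  C. N/m: ✗ does not match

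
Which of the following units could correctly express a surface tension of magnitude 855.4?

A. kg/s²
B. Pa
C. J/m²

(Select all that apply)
A, C

surface tension has SI base units: kg / s^2

Checking each option against kg / s^2:
  A. kg/s²: ✓ matches
  B. Pa: ✗ does not match
  C. J/m²: ✓ matches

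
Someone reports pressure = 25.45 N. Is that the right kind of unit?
No

pressure has SI base units: kg / (m * s^2)
N does NOT reduce to kg / (m * s^2); a valid unit for pressure would be e.g. Pa.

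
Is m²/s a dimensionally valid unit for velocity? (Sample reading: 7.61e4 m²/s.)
No

velocity has SI base units: m / s
m²/s does NOT reduce to m / s; a valid unit for velocity would be e.g. m/s.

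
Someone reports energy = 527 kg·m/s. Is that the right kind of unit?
No

energy has SI base units: kg * m^2 / s^2
kg·m/s does NOT reduce to kg * m^2 / s^2; a valid unit for energy would be e.g. J.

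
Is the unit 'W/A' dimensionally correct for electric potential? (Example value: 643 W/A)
Yes

electric potential has SI base units: kg * m^2 / (A * s^3)
W/A reduces to the same SI base units, so it is a valid unit for electric potential.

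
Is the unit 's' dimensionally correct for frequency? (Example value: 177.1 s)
No

frequency has SI base units: 1 / s
s does NOT reduce to 1 / s; a valid unit for frequency would be e.g. Hz.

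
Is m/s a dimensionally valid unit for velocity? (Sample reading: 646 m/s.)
Yes

velocity has SI base units: m / s
m/s reduces to the same SI base units, so it is a valid unit for velocity.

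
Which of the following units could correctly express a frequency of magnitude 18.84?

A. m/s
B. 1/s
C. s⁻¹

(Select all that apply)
B, C

frequency has SI base units: 1 / s

Checking each option against 1 / s:
  A. m/s: ✗ does not match
  B. 1/s: ✓ matches
  C. s⁻¹: ✓ matches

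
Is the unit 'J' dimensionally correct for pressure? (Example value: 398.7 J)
No

pressure has SI base units: kg / (m * s^2)
J does NOT reduce to kg / (m * s^2); a valid unit for pressure would be e.g. Pa.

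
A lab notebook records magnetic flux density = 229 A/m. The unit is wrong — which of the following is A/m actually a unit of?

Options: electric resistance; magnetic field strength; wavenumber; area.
magnetic field strength

magnetic flux density should have units dimensionally equivalent to kg / (A * s^2) (e.g. T).
The given unit 'A/m' reduces to A / m. Of the listed options, that is the dimensionality of magnetic field strength.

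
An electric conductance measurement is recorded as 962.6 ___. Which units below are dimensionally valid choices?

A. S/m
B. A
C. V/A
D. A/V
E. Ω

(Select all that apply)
D

electric conductance has SI base units: A^2 * s^3 / (kg * m^2)

Checking each option against A^2 * s^3 / (kg * m^2):
  A. S/m: ✗ does not match
  B. A: ✗ does not match
  C. V/A: ✗ does not match
  D. A/V: ✓ matches
  E. Ω: ✗ does not match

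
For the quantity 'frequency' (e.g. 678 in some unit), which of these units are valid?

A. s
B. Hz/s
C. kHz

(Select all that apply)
C

frequency has SI base units: 1 / s

Checking each option against 1 / s:
  A. s: ✗ does not match
  B. Hz/s: ✗ does not match
  C. kHz: ✓ matches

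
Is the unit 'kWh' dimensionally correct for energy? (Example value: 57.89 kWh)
Yes

energy has SI base units: kg * m^2 / s^2
kWh reduces to the same SI base units, so it is a valid unit for energy.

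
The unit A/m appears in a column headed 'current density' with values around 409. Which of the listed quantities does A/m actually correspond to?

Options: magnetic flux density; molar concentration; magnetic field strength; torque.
magnetic field strength

current density should have units dimensionally equivalent to A / m^2 (e.g. A/m²).
The given unit 'A/m' reduces to A / m. Of the listed options, that is the dimensionality of magnetic field strength.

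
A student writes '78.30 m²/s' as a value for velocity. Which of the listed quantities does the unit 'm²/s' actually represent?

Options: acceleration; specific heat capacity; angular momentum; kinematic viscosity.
kinematic viscosity

velocity should have units dimensionally equivalent to m / s (e.g. m/s).
The given unit 'm²/s' reduces to m^2 / s. Of the listed options, that is the dimensionality of kinematic viscosity.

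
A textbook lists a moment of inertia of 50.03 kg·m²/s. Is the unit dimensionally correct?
No

moment of inertia has SI base units: kg * m^2
kg·m²/s does NOT reduce to kg * m^2; a valid unit for moment of inertia would be e.g. kg·m².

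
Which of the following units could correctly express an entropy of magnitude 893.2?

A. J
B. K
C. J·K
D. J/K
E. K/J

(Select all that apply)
D

entropy has SI base units: kg * m^2 / (s^2 * K)

Checking each option against kg * m^2 / (s^2 * K):
  A. J: ✗ does not match
  B. K: ✗ does not match
  C. J·K: ✗ does not match
  D. J/K: ✓ matches
  E. K/J: ✗ does not match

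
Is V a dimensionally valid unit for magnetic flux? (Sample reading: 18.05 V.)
No

magnetic flux has SI base units: kg * m^2 / (A * s^2)
V does NOT reduce to kg * m^2 / (A * s^2); a valid unit for magnetic flux would be e.g. Wb.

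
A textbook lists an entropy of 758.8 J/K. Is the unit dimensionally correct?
Yes

entropy has SI base units: kg * m^2 / (s^2 * K)
J/K reduces to the same SI base units, so it is a valid unit for entropy.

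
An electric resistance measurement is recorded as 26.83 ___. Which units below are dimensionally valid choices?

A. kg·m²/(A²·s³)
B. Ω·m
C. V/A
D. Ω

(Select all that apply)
A, C, D

electric resistance has SI base units: kg * m^2 / (A^2 * s^3)

Checking each option against kg * m^2 / (A^2 * s^3):
  A. kg·m²/(A²·s³): ✓ matches
  B. Ω·m: ✗ does not match
  C. V/A: ✓ matches
  D. Ω: ✓ matches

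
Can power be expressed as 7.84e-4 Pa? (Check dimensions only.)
No

power has SI base units: kg * m^2 / s^3
Pa does NOT reduce to kg * m^2 / s^3; a valid unit for power would be e.g. W.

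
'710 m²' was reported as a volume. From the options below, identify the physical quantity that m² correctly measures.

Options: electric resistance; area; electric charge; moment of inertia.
area

volume should have units dimensionally equivalent to m^3 (e.g. m³).
The given unit 'm²' reduces to m^2. Of the listed options, that is the dimensionality of area.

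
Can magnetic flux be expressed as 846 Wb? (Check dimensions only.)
Yes

magnetic flux has SI base units: kg * m^2 / (A * s^2)
Wb reduces to the same SI base units, so it is a valid unit for magnetic flux.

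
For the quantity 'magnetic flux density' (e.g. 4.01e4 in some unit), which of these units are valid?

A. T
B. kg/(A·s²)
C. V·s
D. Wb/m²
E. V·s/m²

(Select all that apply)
A, B, D, E

magnetic flux density has SI base units: kg / (A * s^2)

Checking each option against kg / (A * s^2):
  A. T: ✓ matches
  B. kg/(A·s²): ✓ matches
  C. V·s: ✗ does not match
  D. Wb/m²: ✓ matches
  E. V·s/m²: ✓ matches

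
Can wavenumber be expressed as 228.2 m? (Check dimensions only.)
No

wavenumber has SI base units: 1 / m
m does NOT reduce to 1 / m; a valid unit for wavenumber would be e.g. 1/m.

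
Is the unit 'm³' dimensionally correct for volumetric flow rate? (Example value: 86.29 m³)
No

volumetric flow rate has SI base units: m^3 / s
m³ does NOT reduce to m^3 / s; a valid unit for volumetric flow rate would be e.g. m³/s.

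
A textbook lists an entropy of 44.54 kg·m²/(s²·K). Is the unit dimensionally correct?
Yes

entropy has SI base units: kg * m^2 / (s^2 * K)
kg·m²/(s²·K) reduces to the same SI base units, so it is a valid unit for entropy.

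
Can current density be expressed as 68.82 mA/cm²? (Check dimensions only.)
Yes

current density has SI base units: A / m^2
mA/cm² reduces to the same SI base units, so it is a valid unit for current density.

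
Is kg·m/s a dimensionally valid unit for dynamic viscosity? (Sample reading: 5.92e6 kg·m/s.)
No

dynamic viscosity has SI base units: kg / (m * s)
kg·m/s does NOT reduce to kg / (m * s); a valid unit for dynamic viscosity would be e.g. Pa·s.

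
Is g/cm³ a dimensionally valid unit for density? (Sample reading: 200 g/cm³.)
Yes

density has SI base units: kg / m^3
g/cm³ reduces to the same SI base units, so it is a valid unit for density.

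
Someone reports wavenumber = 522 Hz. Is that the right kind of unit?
No

wavenumber has SI base units: 1 / m
Hz does NOT reduce to 1 / m; a valid unit for wavenumber would be e.g. 1/m.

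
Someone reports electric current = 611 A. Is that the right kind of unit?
Yes

electric current has SI base units: A
A reduces to the same SI base units, so it is a valid unit for electric current.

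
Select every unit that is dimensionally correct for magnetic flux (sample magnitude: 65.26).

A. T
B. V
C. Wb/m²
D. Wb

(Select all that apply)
D

magnetic flux has SI base units: kg * m^2 / (A * s^2)

Checking each option against kg * m^2 / (A * s^2):
  A. T: ✗ does not match
  B. V: ✗ does not match
  C. Wb/m²: ✗ does not match
  D. Wb: ✓ matches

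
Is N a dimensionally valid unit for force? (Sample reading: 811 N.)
Yes

force has SI base units: kg * m / s^2
N reduces to the same SI base units, so it is a valid unit for force.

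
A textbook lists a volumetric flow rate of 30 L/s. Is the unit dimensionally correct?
Yes

volumetric flow rate has SI base units: m^3 / s
L/s reduces to the same SI base units, so it is a valid unit for volumetric flow rate.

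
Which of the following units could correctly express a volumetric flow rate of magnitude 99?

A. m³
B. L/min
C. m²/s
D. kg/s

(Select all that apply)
B

volumetric flow rate has SI base units: m^3 / s

Checking each option against m^3 / s:
  A. m³: ✗ does not match
  B. L/min: ✓ matches
  C. m²/s: ✗ does not match
  D. kg/s: ✗ does not match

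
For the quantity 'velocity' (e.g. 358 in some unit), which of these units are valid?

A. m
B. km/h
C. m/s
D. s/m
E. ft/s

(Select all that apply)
B, C, E

velocity has SI base units: m / s

Checking each option against m / s:
  A. m: ✗ does not match
  B. km/h: ✓ matches
  C. m/s: ✓ matches
  D. s/m: ✗ does not match
  E. ft/s: ✓ matches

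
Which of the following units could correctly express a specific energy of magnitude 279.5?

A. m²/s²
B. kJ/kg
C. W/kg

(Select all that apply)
A, B

specific energy has SI base units: m^2 / s^2

Checking each option against m^2 / s^2:
  A. m²/s²: ✓ matches
  B. kJ/kg: ✓ matches
  C. W/kg: ✗ does not match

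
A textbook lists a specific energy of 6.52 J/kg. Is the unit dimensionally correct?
Yes

specific energy has SI base units: m^2 / s^2
J/kg reduces to the same SI base units, so it is a valid unit for specific energy.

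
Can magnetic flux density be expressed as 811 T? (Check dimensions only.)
Yes

magnetic flux density has SI base units: kg / (A * s^2)
T reduces to the same SI base units, so it is a valid unit for magnetic flux density.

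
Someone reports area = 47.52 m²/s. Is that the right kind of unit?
No

area has SI base units: m^2
m²/s does NOT reduce to m^2; a valid unit for area would be e.g. m².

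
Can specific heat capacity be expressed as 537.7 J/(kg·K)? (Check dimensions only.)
Yes

specific heat capacity has SI base units: m^2 / (s^2 * K)
J/(kg·K) reduces to the same SI base units, so it is a valid unit for specific heat capacity.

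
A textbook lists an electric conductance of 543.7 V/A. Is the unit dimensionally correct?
No

electric conductance has SI base units: A^2 * s^3 / (kg * m^2)
V/A does NOT reduce to A^2 * s^3 / (kg * m^2); a valid unit for electric conductance would be e.g. S.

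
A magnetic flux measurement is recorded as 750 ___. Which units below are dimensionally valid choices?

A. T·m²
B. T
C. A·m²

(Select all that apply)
A

magnetic flux has SI base units: kg * m^2 / (A * s^2)

Checking each option against kg * m^2 / (A * s^2):
  A. T·m²: ✓ matches
  B. T: ✗ does not match
  C. A·m²: ✗ does not match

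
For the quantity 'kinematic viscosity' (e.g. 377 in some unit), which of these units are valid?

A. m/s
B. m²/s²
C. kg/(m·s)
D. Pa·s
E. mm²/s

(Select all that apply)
E

kinematic viscosity has SI base units: m^2 / s

Checking each option against m^2 / s:
  A. m/s: ✗ does not match
  B. m²/s²: ✗ does not match
  C. kg/(m·s): ✗ does not match
  D. Pa·s: ✗ does not match
  E. mm²/s: ✓ matches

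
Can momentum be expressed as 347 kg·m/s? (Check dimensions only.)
Yes

momentum has SI base units: kg * m / s
kg·m/s reduces to the same SI base units, so it is a valid unit for momentum.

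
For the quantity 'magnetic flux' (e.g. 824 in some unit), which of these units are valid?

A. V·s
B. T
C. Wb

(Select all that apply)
A, C

magnetic flux has SI base units: kg * m^2 / (A * s^2)

Checking each option against kg * m^2 / (A * s^2):
  A. V·s: ✓ matches
  B. T: ✗ does not match
  C. Wb: ✓ matches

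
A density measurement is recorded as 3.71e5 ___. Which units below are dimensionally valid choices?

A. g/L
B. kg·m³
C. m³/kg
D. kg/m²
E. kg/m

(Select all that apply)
A

density has SI base units: kg / m^3

Checking each option against kg / m^3:
  A. g/L: ✓ matches
  B. kg·m³: ✗ does not match
  C. m³/kg: ✗ does not match
  D. kg/m²: ✗ does not match
  E. kg/m: ✗ does not match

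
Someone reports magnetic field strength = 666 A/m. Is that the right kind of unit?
Yes

magnetic field strength has SI base units: A / m
A/m reduces to the same SI base units, so it is a valid unit for magnetic field strength.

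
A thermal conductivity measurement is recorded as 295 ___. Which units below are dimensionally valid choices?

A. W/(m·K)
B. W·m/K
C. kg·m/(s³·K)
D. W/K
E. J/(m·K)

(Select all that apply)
A, C

thermal conductivity has SI base units: kg * m / (s^3 * K)

Checking each option against kg * m / (s^3 * K):
  A. W/(m·K): ✓ matches
  B. W·m/K: ✗ does not match
  C. kg·m/(s³·K): ✓ matches
  D. W/K: ✗ does not match
  E. J/(m·K): ✗ does not match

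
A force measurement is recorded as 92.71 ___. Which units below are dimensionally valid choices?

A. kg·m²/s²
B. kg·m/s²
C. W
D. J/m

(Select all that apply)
B, D

force has SI base units: kg * m / s^2

Checking each option against kg * m / s^2:
  A. kg·m²/s²: ✗ does not match
  B. kg·m/s²: ✓ matches
  C. W: ✗ does not match
  D. J/m: ✓ matches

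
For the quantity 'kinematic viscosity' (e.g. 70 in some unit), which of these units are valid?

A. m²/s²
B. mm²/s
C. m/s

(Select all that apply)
B

kinematic viscosity has SI base units: m^2 / s

Checking each option against m^2 / s:
  A. m²/s²: ✗ does not match
  B. mm²/s: ✓ matches
  C. m/s: ✗ does not match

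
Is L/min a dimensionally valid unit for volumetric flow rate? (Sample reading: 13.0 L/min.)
Yes

volumetric flow rate has SI base units: m^3 / s
L/min reduces to the same SI base units, so it is a valid unit for volumetric flow rate.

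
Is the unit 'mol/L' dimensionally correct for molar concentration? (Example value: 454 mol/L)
Yes

molar concentration has SI base units: mol / m^3
mol/L reduces to the same SI base units, so it is a valid unit for molar concentration.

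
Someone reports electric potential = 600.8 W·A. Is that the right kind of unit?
No

electric potential has SI base units: kg * m^2 / (A * s^3)
W·A does NOT reduce to kg * m^2 / (A * s^3); a valid unit for electric potential would be e.g. V.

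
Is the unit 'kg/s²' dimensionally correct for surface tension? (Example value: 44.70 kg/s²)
Yes

surface tension has SI base units: kg / s^2
kg/s² reduces to the same SI base units, so it is a valid unit for surface tension.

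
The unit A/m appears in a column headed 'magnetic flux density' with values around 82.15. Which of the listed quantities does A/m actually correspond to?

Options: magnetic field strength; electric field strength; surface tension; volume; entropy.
magnetic field strength

magnetic flux density should have units dimensionally equivalent to kg / (A * s^2) (e.g. T).
The given unit 'A/m' reduces to A / m. Of the listed options, that is the dimensionality of magnetic field strength.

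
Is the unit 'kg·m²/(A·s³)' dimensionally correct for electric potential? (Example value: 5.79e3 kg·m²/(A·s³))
Yes

electric potential has SI base units: kg * m^2 / (A * s^3)
kg·m²/(A·s³) reduces to the same SI base units, so it is a valid unit for electric potential.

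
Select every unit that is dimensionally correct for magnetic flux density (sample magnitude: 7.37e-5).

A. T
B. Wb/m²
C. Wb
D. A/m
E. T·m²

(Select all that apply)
A, B

magnetic flux density has SI base units: kg / (A * s^2)

Checking each option against kg / (A * s^2):
  A. T: ✓ matches
  B. Wb/m²: ✓ matches
  C. Wb: ✗ does not match
  D. A/m: ✗ does not match
  E. T·m²: ✗ does not match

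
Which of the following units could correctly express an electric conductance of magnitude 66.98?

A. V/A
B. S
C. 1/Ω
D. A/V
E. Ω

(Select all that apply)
B, C, D

electric conductance has SI base units: A^2 * s^3 / (kg * m^2)

Checking each option against A^2 * s^3 / (kg * m^2):
  A. V/A: ✗ does not match
  B. S: ✓ matches
  C. 1/Ω: ✓ matches
  D. A/V: ✓ matches
  E. Ω: ✗ does not match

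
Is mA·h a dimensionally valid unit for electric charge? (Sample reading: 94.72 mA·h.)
Yes

electric charge has SI base units: A * s
mA·h reduces to the same SI base units, so it is a valid unit for electric charge.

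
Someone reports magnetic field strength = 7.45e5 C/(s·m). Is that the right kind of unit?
Yes

magnetic field strength has SI base units: A / m
C/(s·m) reduces to the same SI base units, so it is a valid unit for magnetic field strength.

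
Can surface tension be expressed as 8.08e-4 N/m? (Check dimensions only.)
Yes

surface tension has SI base units: kg / s^2
N/m reduces to the same SI base units, so it is a valid unit for surface tension.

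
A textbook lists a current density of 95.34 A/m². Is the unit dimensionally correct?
Yes

current density has SI base units: A / m^2
A/m² reduces to the same SI base units, so it is a valid unit for current density.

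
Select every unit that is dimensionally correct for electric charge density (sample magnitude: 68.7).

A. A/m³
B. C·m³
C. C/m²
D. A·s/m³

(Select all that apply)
D

electric charge density has SI base units: A * s / m^3

Checking each option against A * s / m^3:
  A. A/m³: ✗ does not match
  B. C·m³: ✗ does not match
  C. C/m²: ✗ does not match
  D. A·s/m³: ✓ matches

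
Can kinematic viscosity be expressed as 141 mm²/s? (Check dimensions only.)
Yes

kinematic viscosity has SI base units: m^2 / s
mm²/s reduces to the same SI base units, so it is a valid unit for kinematic viscosity.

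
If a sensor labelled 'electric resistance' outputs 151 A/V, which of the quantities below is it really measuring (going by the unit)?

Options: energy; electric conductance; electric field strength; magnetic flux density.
electric conductance

electric resistance should have units dimensionally equivalent to kg * m^2 / (A^2 * s^3) (e.g. Ω).
The given unit 'A/V' reduces to A^2 * s^3 / (kg * m^2). Of the listed options, that is the dimensionality of electric conductance.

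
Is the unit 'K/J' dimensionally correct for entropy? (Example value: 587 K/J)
No

entropy has SI base units: kg * m^2 / (s^2 * K)
K/J does NOT reduce to kg * m^2 / (s^2 * K); a valid unit for entropy would be e.g. J/K.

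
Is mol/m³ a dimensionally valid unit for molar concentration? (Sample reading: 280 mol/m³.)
Yes

molar concentration has SI base units: mol / m^3
mol/m³ reduces to the same SI base units, so it is a valid unit for molar concentration.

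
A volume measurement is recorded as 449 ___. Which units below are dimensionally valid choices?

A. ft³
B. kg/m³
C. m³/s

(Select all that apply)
A

volume has SI base units: m^3

Checking each option against m^3:
  A. ft³: ✓ matches
  B. kg/m³: ✗ does not match
  C. m³/s: ✗ does not match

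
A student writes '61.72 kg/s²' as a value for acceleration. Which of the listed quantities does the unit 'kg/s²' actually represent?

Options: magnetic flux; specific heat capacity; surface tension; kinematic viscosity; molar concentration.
surface tension

acceleration should have units dimensionally equivalent to m / s^2 (e.g. m/s²).
The given unit 'kg/s²' reduces to kg / s^2. Of the listed options, that is the dimensionality of surface tension.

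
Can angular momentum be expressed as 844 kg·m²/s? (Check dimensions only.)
Yes

angular momentum has SI base units: kg * m^2 / s
kg·m²/s reduces to the same SI base units, so it is a valid unit for angular momentum.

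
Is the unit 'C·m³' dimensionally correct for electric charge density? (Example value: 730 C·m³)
No

electric charge density has SI base units: A * s / m^3
C·m³ does NOT reduce to A * s / m^3; a valid unit for electric charge density would be e.g. C/m³.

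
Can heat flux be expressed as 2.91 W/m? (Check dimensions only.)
No

heat flux has SI base units: kg / s^3
W/m does NOT reduce to kg / s^3; a valid unit for heat flux would be e.g. W/m².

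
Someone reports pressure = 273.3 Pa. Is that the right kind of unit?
Yes

pressure has SI base units: kg / (m * s^2)
Pa reduces to the same SI base units, so it is a valid unit for pressure.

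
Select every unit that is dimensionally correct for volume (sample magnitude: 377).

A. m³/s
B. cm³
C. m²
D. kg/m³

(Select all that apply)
B

volume has SI base units: m^3

Checking each option against m^3:
  A. m³/s: ✗ does not match
  B. cm³: ✓ matches
  C. m²: ✗ does not match
  D. kg/m³: ✗ does not match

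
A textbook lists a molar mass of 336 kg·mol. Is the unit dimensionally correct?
No

molar mass has SI base units: kg / mol
kg·mol does NOT reduce to kg / mol; a valid unit for molar mass would be e.g. kg/mol.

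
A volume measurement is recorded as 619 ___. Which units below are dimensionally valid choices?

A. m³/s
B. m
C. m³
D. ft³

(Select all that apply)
C, D

volume has SI base units: m^3

Checking each option against m^3:
  A. m³/s: ✗ does not match
  B. m: ✗ does not match
  C. m³: ✓ matches
  D. ft³: ✓ matches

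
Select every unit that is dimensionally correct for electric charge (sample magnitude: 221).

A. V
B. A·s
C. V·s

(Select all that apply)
B

electric charge has SI base units: A * s

Checking each option against A * s:
  A. V: ✗ does not match
  B. A·s: ✓ matches
  C. V·s: ✗ does not match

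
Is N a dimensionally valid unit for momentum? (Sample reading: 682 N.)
No

momentum has SI base units: kg * m / s
N does NOT reduce to kg * m / s; a valid unit for momentum would be e.g. kg·m/s.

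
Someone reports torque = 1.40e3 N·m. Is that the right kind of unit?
Yes

torque has SI base units: kg * m^2 / s^2
N·m reduces to the same SI base units, so it is a valid unit for torque.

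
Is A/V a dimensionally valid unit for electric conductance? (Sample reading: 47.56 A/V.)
Yes

electric conductance has SI base units: A^2 * s^3 / (kg * m^2)
A/V reduces to the same SI base units, so it is a valid unit for electric conductance.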